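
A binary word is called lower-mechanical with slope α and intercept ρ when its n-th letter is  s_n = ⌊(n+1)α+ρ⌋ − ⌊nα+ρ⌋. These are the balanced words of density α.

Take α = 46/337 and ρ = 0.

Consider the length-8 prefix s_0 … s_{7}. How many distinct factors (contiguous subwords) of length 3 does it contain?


2

t_n = ⌊(n·46)/337⌋ for n = 0 … 8:
  n=0…8: ⌊0/337⌋=0 ⌊46/337⌋=0 ⌊92/337⌋=0 ⌊138/337⌋=0 ⌊184/337⌋=0 ⌊230/337⌋=0 ⌊276/337⌋=0 ⌊322/337⌋=0 ⌊368/337⌋=1
s_n = t_(n+1) − t_n for n = 0 … 7 gives
prefix = 00000001
slide a length-3 window over [0..2] … [5..7] (6 windows); first occurrence of each distinct factor:
  [  0..  2] 000
  [  5..  7] 001
  (the other 4 windows repeat one of these)
distinct factors: {000, 001}
count = 2  (Sturmian bound for length 3 is 4)


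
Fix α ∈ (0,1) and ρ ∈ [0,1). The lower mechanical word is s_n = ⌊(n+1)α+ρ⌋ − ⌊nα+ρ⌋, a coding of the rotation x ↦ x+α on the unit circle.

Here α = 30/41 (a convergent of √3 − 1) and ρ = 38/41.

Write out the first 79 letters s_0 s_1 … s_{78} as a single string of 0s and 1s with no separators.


1110111011011101110111011011101110111011011101110110111011101110110111011101110

n=0: ⌊(1·30+38)/41⌋ − ⌊(0·30+38)/41⌋ = ⌊68/41⌋ − ⌊38/41⌋ = 1 − 0 = 1
n=1: ⌊(2·30+38)/41⌋ − ⌊(1·30+38)/41⌋ = ⌊98/41⌋ − ⌊68/41⌋ = 2 − 1 = 1
n=2: ⌊(3·30+38)/41⌋ − ⌊(2·30+38)/41⌋ = ⌊128/41⌋ − ⌊98/41⌋ = 3 − 2 = 1
n=3: ⌊(4·30+38)/41⌋ − ⌊(3·30+38)/41⌋ = ⌊158/41⌋ − ⌊128/41⌋ = 3 − 3 = 0
n=4: ⌊(5·30+38)/41⌋ − ⌊(4·30+38)/41⌋ = ⌊188/41⌋ − ⌊158/41⌋ = 4 − 3 = 1
n=5: ⌊(6·30+38)/41⌋ − ⌊(5·30+38)/41⌋ = ⌊218/41⌋ − ⌊188/41⌋ = 5 − 4 = 1
n=6: ⌊(7·30+38)/41⌋ − ⌊(6·30+38)/41⌋ = ⌊248/41⌋ − ⌊218/41⌋ = 6 − 5 = 1
n=7: ⌊(8·30+38)/41⌋ − ⌊(7·30+38)/41⌋ = ⌊278/41⌋ − ⌊248/41⌋ = 6 − 6 = 0
n=8: ⌊(9·30+38)/41⌋ − ⌊(8·30+38)/41⌋ = ⌊308/41⌋ − ⌊278/41⌋ = 7 − 6 = 1
n=9: ⌊(10·30+38)/41⌋ − ⌊(9·30+38)/41⌋ = ⌊338/41⌋ − ⌊308/41⌋ = 8 − 7 = 1
n=10: ⌊(11·30+38)/41⌋ − ⌊(10·30+38)/41⌋ = ⌊368/41⌋ − ⌊338/41⌋ = 8 − 8 = 0
n=11: ⌊(12·30+38)/41⌋ − ⌊(11·30+38)/41⌋ = ⌊398/41⌋ − ⌊368/41⌋ = 9 − 8 = 1
n=12: ⌊(13·30+38)/41⌋ − ⌊(12·30+38)/41⌋ = ⌊428/41⌋ − ⌊398/41⌋ = 10 − 9 = 1
n=13: ⌊(14·30+38)/41⌋ − ⌊(13·30+38)/41⌋ = ⌊458/41⌋ − ⌊428/41⌋ = 11 − 10 = 1
n=14: ⌊(15·30+38)/41⌋ − ⌊(14·30+38)/41⌋ = ⌊488/41⌋ − ⌊458/41⌋ = 11 − 11 = 0
n=15: ⌊(16·30+38)/41⌋ − ⌊(15·30+38)/41⌋ = ⌊518/41⌋ − ⌊488/41⌋ = 12 − 11 = 1
n=16: ⌊(17·30+38)/41⌋ − ⌊(16·30+38)/41⌋ = ⌊548/41⌋ − ⌊518/41⌋ = 13 − 12 = 1
n=17: ⌊(18·30+38)/41⌋ − ⌊(17·30+38)/41⌋ = ⌊578/41⌋ − ⌊548/41⌋ = 14 − 13 = 1
n=18: ⌊(19·30+38)/41⌋ − ⌊(18·30+38)/41⌋ = ⌊608/41⌋ − ⌊578/41⌋ = 14 − 14 = 0
n=19: ⌊(20·30+38)/41⌋ − ⌊(19·30+38)/41⌋ = ⌊638/41⌋ − ⌊608/41⌋ = 15 − 14 = 1
n=20: ⌊(21·30+38)/41⌋ − ⌊(20·30+38)/41⌋ = ⌊668/41⌋ − ⌊638/41⌋ = 16 − 15 = 1
n=21: ⌊(22·30+38)/41⌋ − ⌊(21·30+38)/41⌋ = ⌊698/41⌋ − ⌊668/41⌋ = 17 − 16 = 1
n=22: ⌊(23·30+38)/41⌋ − ⌊(22·30+38)/41⌋ = ⌊728/41⌋ − ⌊698/41⌋ = 17 − 17 = 0
n=23: ⌊(24·30+38)/41⌋ − ⌊(23·30+38)/41⌋ = ⌊758/41⌋ − ⌊728/41⌋ = 18 − 17 = 1
n=24: ⌊(25·30+38)/41⌋ − ⌊(24·30+38)/41⌋ = ⌊788/41⌋ − ⌊758/41⌋ = 19 − 18 = 1
n=25: ⌊(26·30+38)/41⌋ − ⌊(25·30+38)/41⌋ = ⌊818/41⌋ − ⌊788/41⌋ = 19 − 19 = 0
n=26: ⌊(27·30+38)/41⌋ − ⌊(26·30+38)/41⌋ = ⌊848/41⌋ − ⌊818/41⌋ = 20 − 19 = 1
n=27: ⌊(28·30+38)/41⌋ − ⌊(27·30+38)/41⌋ = ⌊878/41⌋ − ⌊848/41⌋ = 21 − 20 = 1
n=28: ⌊(29·30+38)/41⌋ − ⌊(28·30+38)/41⌋ = ⌊908/41⌋ − ⌊878/41⌋ = 22 − 21 = 1
n=29: ⌊(30·30+38)/41⌋ − ⌊(29·30+38)/41⌋ = ⌊938/41⌋ − ⌊908/41⌋ = 22 − 22 = 0
n=30: ⌊(31·30+38)/41⌋ − ⌊(30·30+38)/41⌋ = ⌊968/41⌋ − ⌊938/41⌋ = 23 − 22 = 1
n=31: ⌊(32·30+38)/41⌋ − ⌊(31·30+38)/41⌋ = ⌊998/41⌋ − ⌊968/41⌋ = 24 − 23 = 1
n=32: ⌊(33·30+38)/41⌋ − ⌊(32·30+38)/41⌋ = ⌊1028/41⌋ − ⌊998/41⌋ = 25 − 24 = 1
n=33: ⌊(34·30+38)/41⌋ − ⌊(33·30+38)/41⌋ = ⌊1058/41⌋ − ⌊1028/41⌋ = 25 − 25 = 0
n=34: ⌊(35·30+38)/41⌋ − ⌊(34·30+38)/41⌋ = ⌊1088/41⌋ − ⌊1058/41⌋ = 26 − 25 = 1
n=35: ⌊(36·30+38)/41⌋ − ⌊(35·30+38)/41⌋ = ⌊1118/41⌋ − ⌊1088/41⌋ = 27 − 26 = 1
n=36: ⌊(37·30+38)/41⌋ − ⌊(36·30+38)/41⌋ = ⌊1148/41⌋ − ⌊1118/41⌋ = 28 − 27 = 1
n=37: ⌊(38·30+38)/41⌋ − ⌊(37·30+38)/41⌋ = ⌊1178/41⌋ − ⌊1148/41⌋ = 28 − 28 = 0
n=38: ⌊(39·30+38)/41⌋ − ⌊(38·30+38)/41⌋ = ⌊1208/41⌋ − ⌊1178/41⌋ = 29 − 28 = 1
n=39: ⌊(40·30+38)/41⌋ − ⌊(39·30+38)/41⌋ = ⌊1238/41⌋ − ⌊1208/41⌋ = 30 − 29 = 1
n=40: ⌊(41·30+38)/41⌋ − ⌊(40·30+38)/41⌋ = ⌊1268/41⌋ − ⌊1238/41⌋ = 30 − 30 = 0
n=41: ⌊(42·30+38)/41⌋ − ⌊(41·30+38)/41⌋ = ⌊1298/41⌋ − ⌊1268/41⌋ = 31 − 30 = 1
n=42: ⌊(43·30+38)/41⌋ − ⌊(42·30+38)/41⌋ = ⌊1328/41⌋ − ⌊1298/41⌋ = 32 − 31 = 1
n=43: ⌊(44·30+38)/41⌋ − ⌊(43·30+38)/41⌋ = ⌊1358/41⌋ − ⌊1328/41⌋ = 33 − 32 = 1
n=44: ⌊(45·30+38)/41⌋ − ⌊(44·30+38)/41⌋ = ⌊1388/41⌋ − ⌊1358/41⌋ = 33 − 33 = 0
n=45: ⌊(46·30+38)/41⌋ − ⌊(45·30+38)/41⌋ = ⌊1418/41⌋ − ⌊1388/41⌋ = 34 − 33 = 1
n=46: ⌊(47·30+38)/41⌋ − ⌊(46·30+38)/41⌋ = ⌊1448/41⌋ − ⌊1418/41⌋ = 35 − 34 = 1
n=47: ⌊(48·30+38)/41⌋ − ⌊(47·30+38)/41⌋ = ⌊1478/41⌋ − ⌊1448/41⌋ = 36 − 35 = 1
n=48: ⌊(49·30+38)/41⌋ − ⌊(48·30+38)/41⌋ = ⌊1508/41⌋ − ⌊1478/41⌋ = 36 − 36 = 0
n=49: ⌊(50·30+38)/41⌋ − ⌊(49·30+38)/41⌋ = ⌊1538/41⌋ − ⌊1508/41⌋ = 37 − 36 = 1
n=50: ⌊(51·30+38)/41⌋ − ⌊(50·30+38)/41⌋ = ⌊1568/41⌋ − ⌊1538/41⌋ = 38 − 37 = 1
n=51: ⌊(52·30+38)/41⌋ − ⌊(51·30+38)/41⌋ = ⌊1598/41⌋ − ⌊1568/41⌋ = 38 − 38 = 0
n=52: ⌊(53·30+38)/41⌋ − ⌊(52·30+38)/41⌋ = ⌊1628/41⌋ − ⌊1598/41⌋ = 39 − 38 = 1
n=53: ⌊(54·30+38)/41⌋ − ⌊(53·30+38)/41⌋ = ⌊1658/41⌋ − ⌊1628/41⌋ = 40 − 39 = 1
n=54: ⌊(55·30+38)/41⌋ − ⌊(54·30+38)/41⌋ = ⌊1688/41⌋ − ⌊1658/41⌋ = 41 − 40 = 1
n=55: ⌊(56·30+38)/41⌋ − ⌊(55·30+38)/41⌋ = ⌊1718/41⌋ − ⌊1688/41⌋ = 41 − 41 = 0
n=56: ⌊(57·30+38)/41⌋ − ⌊(56·30+38)/41⌋ = ⌊1748/41⌋ − ⌊1718/41⌋ = 42 − 41 = 1
n=57: ⌊(58·30+38)/41⌋ − ⌊(57·30+38)/41⌋ = ⌊1778/41⌋ − ⌊1748/41⌋ = 43 − 42 = 1
n=58: ⌊(59·30+38)/41⌋ − ⌊(58·30+38)/41⌋ = ⌊1808/41⌋ − ⌊1778/41⌋ = 44 − 43 = 1
n=59: ⌊(60·30+38)/41⌋ − ⌊(59·30+38)/41⌋ = ⌊1838/41⌋ − ⌊1808/41⌋ = 44 − 44 = 0
n=60: ⌊(61·30+38)/41⌋ − ⌊(60·30+38)/41⌋ = ⌊1868/41⌋ − ⌊1838/41⌋ = 45 − 44 = 1
n=61: ⌊(62·30+38)/41⌋ − ⌊(61·30+38)/41⌋ = ⌊1898/41⌋ − ⌊1868/41⌋ = 46 − 45 = 1
n=62: ⌊(63·30+38)/41⌋ − ⌊(62·30+38)/41⌋ = ⌊1928/41⌋ − ⌊1898/41⌋ = 47 − 46 = 1
n=63: ⌊(64·30+38)/41⌋ − ⌊(63·30+38)/41⌋ = ⌊1958/41⌋ − ⌊1928/41⌋ = 47 − 47 = 0
n=64: ⌊(65·30+38)/41⌋ − ⌊(64·30+38)/41⌋ = ⌊1988/41⌋ − ⌊1958/41⌋ = 48 − 47 = 1
n=65: ⌊(66·30+38)/41⌋ − ⌊(65·30+38)/41⌋ = ⌊2018/41⌋ − ⌊1988/41⌋ = 49 − 48 = 1
n=66: ⌊(67·30+38)/41⌋ − ⌊(66·30+38)/41⌋ = ⌊2048/41⌋ − ⌊2018/41⌋ = 49 − 49 = 0
n=67: ⌊(68·30+38)/41⌋ − ⌊(67·30+38)/41⌋ = ⌊2078/41⌋ − ⌊2048/41⌋ = 50 − 49 = 1
n=68: ⌊(69·30+38)/41⌋ − ⌊(68·30+38)/41⌋ = ⌊2108/41⌋ − ⌊2078/41⌋ = 51 − 50 = 1
n=69: ⌊(70·30+38)/41⌋ − ⌊(69·30+38)/41⌋ = ⌊2138/41⌋ − ⌊2108/41⌋ = 52 − 51 = 1
n=70: ⌊(71·30+38)/41⌋ − ⌊(70·30+38)/41⌋ = ⌊2168/41⌋ − ⌊2138/41⌋ = 52 − 52 = 0
n=71: ⌊(72·30+38)/41⌋ − ⌊(71·30+38)/41⌋ = ⌊2198/41⌋ − ⌊2168/41⌋ = 53 − 52 = 1
n=72: ⌊(73·30+38)/41⌋ − ⌊(72·30+38)/41⌋ = ⌊2228/41⌋ − ⌊2198/41⌋ = 54 − 53 = 1
n=73: ⌊(74·30+38)/41⌋ − ⌊(73·30+38)/41⌋ = ⌊2258/41⌋ − ⌊2228/41⌋ = 55 − 54 = 1
n=74: ⌊(75·30+38)/41⌋ − ⌊(74·30+38)/41⌋ = ⌊2288/41⌋ − ⌊2258/41⌋ = 55 − 55 = 0
n=75: ⌊(76·30+38)/41⌋ − ⌊(75·30+38)/41⌋ = ⌊2318/41⌋ − ⌊2288/41⌋ = 56 − 55 = 1
n=76: ⌊(77·30+38)/41⌋ − ⌊(76·30+38)/41⌋ = ⌊2348/41⌋ − ⌊2318/41⌋ = 57 − 56 = 1
n=77: ⌊(78·30+38)/41⌋ − ⌊(77·30+38)/41⌋ = ⌊2378/41⌋ − ⌊2348/41⌋ = 58 − 57 = 1
n=78: ⌊(79·30+38)/41⌋ − ⌊(78·30+38)/41⌋ = ⌊2408/41⌋ − ⌊2378/41⌋ = 58 − 58 = 0


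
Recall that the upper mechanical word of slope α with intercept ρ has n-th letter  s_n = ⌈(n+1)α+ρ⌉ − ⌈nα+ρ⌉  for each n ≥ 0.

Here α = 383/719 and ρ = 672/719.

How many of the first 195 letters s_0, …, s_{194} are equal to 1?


#1s = Σ_{n=0}^{194} s_n = Σ_{n=0}^{194} (⌈(n+1)α+ρ⌉ − ⌈nα+ρ⌉)
the sum telescopes: every ⌈nα+ρ⌉ with 0 < n < 195 appears once with + and once with −, leaving ⌈195α+ρ⌉ − ⌈0·α+ρ⌉
195α + ρ = (195·383 + 672) / 719 = 75357/719
ρ = 672/719
⌈75357/719⌉ = 105,  ⌈672/719⌉ = 1
#1s = 105 − 1 = 104

104


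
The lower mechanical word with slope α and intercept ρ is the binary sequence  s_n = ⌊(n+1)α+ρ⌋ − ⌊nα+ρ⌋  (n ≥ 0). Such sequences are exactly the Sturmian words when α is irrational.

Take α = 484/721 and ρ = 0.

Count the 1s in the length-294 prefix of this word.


#1s = Σ_{n=0}^{293} s_n = Σ_{n=0}^{293} (⌊(n+1)α+ρ⌋ − ⌊nα+ρ⌋)
the sum telescopes: every ⌊nα+ρ⌋ with 0 < n < 294 appears once with + and once with −, leaving ⌊294α+ρ⌋ − ⌊0·α+ρ⌋
294α + ρ = (294·484) / 721 = 142296/721
ρ = 0/721
⌊142296/721⌋ = 197,  ⌊0/721⌋ = 0
#1s = 197 − 0 = 197

197


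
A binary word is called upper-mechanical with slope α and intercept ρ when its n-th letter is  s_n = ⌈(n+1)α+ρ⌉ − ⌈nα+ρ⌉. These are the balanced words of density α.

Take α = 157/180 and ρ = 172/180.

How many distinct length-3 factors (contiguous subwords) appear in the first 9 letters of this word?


t_n = ⌈(n·157+172)/180⌉ for n = 0 … 9:
  n=0…9: ⌈172/180⌉=1 ⌈329/180⌉=2 ⌈486/180⌉=3 ⌈643/180⌉=4 ⌈800/180⌉=5 ⌈957/180⌉=6 ⌈1114/180⌉=7 ⌈1271/180⌉=8 ⌈1428/180⌉=8 ⌈1585/180⌉=9
s_n = t_(n+1) − t_n for n = 0 … 8 gives
prefix = 111111101
slide a length-3 window over [0..2] … [6..8] (7 windows); first occurrence of each distinct factor:
  [  0..  2] 111
  [  5..  7] 110
  [  6..  8] 101
  (the other 4 windows repeat one of these)
distinct factors: {101, 110, 111}
count = 3  (Sturmian bound for length 3 is 4)

3


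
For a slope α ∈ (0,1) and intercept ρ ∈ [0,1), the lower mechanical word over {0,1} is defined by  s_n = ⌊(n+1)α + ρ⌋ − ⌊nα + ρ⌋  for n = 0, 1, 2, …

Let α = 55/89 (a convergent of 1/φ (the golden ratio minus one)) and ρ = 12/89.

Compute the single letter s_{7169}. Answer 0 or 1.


(n+1)α + ρ = (7170·55 + 12) / 89 = 394362/89
nα + ρ     = (7169·55 + 12) / 89 = 394307/89
⌊394362/89⌋ = 4431,  ⌊394307/89⌋ = 4430
s_{7169} = 4431 − 4430 = 1

1


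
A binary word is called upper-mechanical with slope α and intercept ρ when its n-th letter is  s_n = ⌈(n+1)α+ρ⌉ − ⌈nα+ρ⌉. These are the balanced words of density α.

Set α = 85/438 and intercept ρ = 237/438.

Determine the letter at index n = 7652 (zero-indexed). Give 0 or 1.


0

(n+1)α + ρ = (7653·85 + 237) / 438 = 650742/438
nα + ρ     = (7652·85 + 237) / 438 = 650657/438
⌈650742/438⌉ = 1486,  ⌈650657/438⌉ = 1486
s_{7652} = 1486 − 1486 = 0


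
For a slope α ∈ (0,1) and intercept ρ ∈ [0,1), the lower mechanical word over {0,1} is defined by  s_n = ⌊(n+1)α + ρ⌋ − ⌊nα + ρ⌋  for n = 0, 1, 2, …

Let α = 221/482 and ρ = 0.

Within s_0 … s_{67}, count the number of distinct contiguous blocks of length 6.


7

t_n = ⌊(n·221)/482⌋ for n = 0 … 68:
  n=0…9: ⌊0/482⌋=0 ⌊221/482⌋=0 ⌊442/482⌋=0 ⌊663/482⌋=1 ⌊884/482⌋=1 ⌊1105/482⌋=2 ⌊1326/482⌋=2 ⌊1547/482⌋=3 ⌊1768/482⌋=3 ⌊1989/482⌋=4
  n=10…19: ⌊2210/482⌋=4 ⌊2431/482⌋=5 ⌊2652/482⌋=5 ⌊2873/482⌋=5 ⌊3094/482⌋=6 ⌊3315/482⌋=6 ⌊3536/482⌋=7 ⌊3757/482⌋=7 ⌊3978/482⌋=8 ⌊4199/482⌋=8
  n=20…29: ⌊4420/482⌋=9 ⌊4641/482⌋=9 ⌊4862/482⌋=10 ⌊5083/482⌋=10 ⌊5304/482⌋=11 ⌊5525/482⌋=11 ⌊5746/482⌋=11 ⌊5967/482⌋=12 ⌊6188/482⌋=12 ⌊6409/482⌋=13
  n=30…39: ⌊6630/482⌋=13 ⌊6851/482⌋=14 ⌊7072/482⌋=14 ⌊7293/482⌋=15 ⌊7514/482⌋=15 ⌊7735/482⌋=16 ⌊7956/482⌋=16 ⌊8177/482⌋=16 ⌊8398/482⌋=17 ⌊8619/482⌋=17
  n=40…49: ⌊8840/482⌋=18 ⌊9061/482⌋=18 ⌊9282/482⌋=19 ⌊9503/482⌋=19 ⌊9724/482⌋=20 ⌊9945/482⌋=20 ⌊10166/482⌋=21 ⌊10387/482⌋=21 ⌊10608/482⌋=22 ⌊10829/482⌋=22
  n=50…59: ⌊11050/482⌋=22 ⌊11271/482⌋=23 ⌊11492/482⌋=23 ⌊11713/482⌋=24 ⌊11934/482⌋=24 ⌊12155/482⌋=25 ⌊12376/482⌋=25 ⌊12597/482⌋=26 ⌊12818/482⌋=26 ⌊13039/482⌋=27
  n=60…68: ⌊13260/482⌋=27 ⌊13481/482⌋=27 ⌊13702/482⌋=28 ⌊13923/482⌋=28 ⌊14144/482⌋=29 ⌊14365/482⌋=29 ⌊14586/482⌋=30 ⌊14807/482⌋=30 ⌊15028/482⌋=31
s_n = t_(n+1) − t_n for n = 0 … 67 gives
prefix = 00101010101001010101010100101010101001010101010100101010101001010101
slide a length-6 window over [0..5] … [62..67] (63 windows); first occurrence of each distinct factor:
  [  0..  5] 001010
  [  1..  6] 010101
  [  2..  7] 101010
  [  7.. 12] 010100
  [  8.. 13] 101001
  [  9.. 14] 010010
  [ 10.. 15] 100101
  (the other 56 windows repeat one of these)
distinct factors: {001010, 010010, 010100, 010101, 100101, 101001, 101010}
count = 7  (Sturmian bound for length 6 is 7)


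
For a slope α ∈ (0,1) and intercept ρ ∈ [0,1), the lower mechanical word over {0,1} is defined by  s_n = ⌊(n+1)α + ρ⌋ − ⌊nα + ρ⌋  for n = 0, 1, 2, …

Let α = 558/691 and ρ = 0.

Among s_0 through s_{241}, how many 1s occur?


#1s = Σ_{n=0}^{241} s_n = Σ_{n=0}^{241} (⌊(n+1)α+ρ⌋ − ⌊nα+ρ⌋)
the sum telescopes: every ⌊nα+ρ⌋ with 0 < n < 242 appears once with + and once with −, leaving ⌊242α+ρ⌋ − ⌊0·α+ρ⌋
242α + ρ = (242·558) / 691 = 135036/691
ρ = 0/691
⌊135036/691⌋ = 195,  ⌊0/691⌋ = 0
#1s = 195 − 0 = 195

195


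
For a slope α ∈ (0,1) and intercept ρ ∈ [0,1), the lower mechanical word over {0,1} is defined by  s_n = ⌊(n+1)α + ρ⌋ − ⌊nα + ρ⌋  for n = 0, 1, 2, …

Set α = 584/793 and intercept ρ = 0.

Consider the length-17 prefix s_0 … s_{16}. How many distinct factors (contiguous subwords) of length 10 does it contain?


5

t_n = ⌊(n·584)/793⌋ for n = 0 … 17:
  n=0…9: ⌊0/793⌋=0 ⌊584/793⌋=0 ⌊1168/793⌋=1 ⌊1752/793⌋=2 ⌊2336/793⌋=2 ⌊2920/793⌋=3 ⌊3504/793⌋=4 ⌊4088/793⌋=5 ⌊4672/793⌋=5 ⌊5256/793⌋=6
  n=10…17: ⌊5840/793⌋=7 ⌊6424/793⌋=8 ⌊7008/793⌋=8 ⌊7592/793⌋=9 ⌊8176/793⌋=10 ⌊8760/793⌋=11 ⌊9344/793⌋=11 ⌊9928/793⌋=12
s_n = t_(n+1) − t_n for n = 0 … 16 gives
prefix = 01101110111011101
slide a length-10 window over [0..9] … [7..16] (8 windows); first occurrence of each distinct factor:
  [  0..  9] 0110111011
  [  1.. 10] 1101110111
  [  2.. 11] 1011101110
  [  3.. 12] 0111011101
  [  4.. 13] 1110111011
  (the other 3 windows repeat one of these)
distinct factors: {0110111011, 0111011101, 1011101110, 1101110111, 1110111011}
count = 5  (Sturmian bound for length 10 is 11)


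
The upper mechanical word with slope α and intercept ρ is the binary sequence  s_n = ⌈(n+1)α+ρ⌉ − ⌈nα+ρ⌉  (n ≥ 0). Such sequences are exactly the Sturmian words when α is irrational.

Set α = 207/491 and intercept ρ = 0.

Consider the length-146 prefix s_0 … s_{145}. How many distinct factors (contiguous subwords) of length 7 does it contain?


8

t_n = ⌈(n·207)/491⌉ for n = 0 … 146:
  n=0…9: ⌈0/491⌉=0 ⌈207/491⌉=1 ⌈414/491⌉=1 ⌈621/491⌉=2 ⌈828/491⌉=2 ⌈1035/491⌉=3 ⌈1242/491⌉=3 ⌈1449/491⌉=3 ⌈1656/491⌉=4 ⌈1863/491⌉=4
  n=10…19: ⌈2070/491⌉=5 ⌈2277/491⌉=5 ⌈2484/491⌉=6 ⌈2691/491⌉=6 ⌈2898/491⌉=6 ⌈3105/491⌉=7 ⌈3312/491⌉=7 ⌈3519/491⌉=8 ⌈3726/491⌉=8 ⌈3933/491⌉=9
  n=20…29: ⌈4140/491⌉=9 ⌈4347/491⌉=9 ⌈4554/491⌉=10 ⌈4761/491⌉=10 ⌈4968/491⌉=11 ⌈5175/491⌉=11 ⌈5382/491⌉=11 ⌈5589/491⌉=12 ⌈5796/491⌉=12 ⌈6003/491⌉=13
  n=30…39: ⌈6210/491⌉=13 ⌈6417/491⌉=14 ⌈6624/491⌉=14 ⌈6831/491⌉=14 ⌈7038/491⌉=15 ⌈7245/491⌉=15 ⌈7452/491⌉=16 ⌈7659/491⌉=16 ⌈7866/491⌉=17 ⌈8073/491⌉=17
  n=40…49: ⌈8280/491⌉=17 ⌈8487/491⌉=18 ⌈8694/491⌉=18 ⌈8901/491⌉=19 ⌈9108/491⌉=19 ⌈9315/491⌉=19 ⌈9522/491⌉=20 ⌈9729/491⌉=20 ⌈9936/491⌉=21 ⌈10143/491⌉=21
  n=50…59: ⌈10350/491⌉=22 ⌈10557/491⌉=22 ⌈10764/491⌉=22 ⌈10971/491⌉=23 ⌈11178/491⌉=23 ⌈11385/491⌉=24 ⌈11592/491⌉=24 ⌈11799/491⌉=25 ⌈12006/491⌉=25 ⌈12213/491⌉=25
  n=60…69: ⌈12420/491⌉=26 ⌈12627/491⌉=26 ⌈12834/491⌉=27 ⌈13041/491⌉=27 ⌈13248/491⌉=27 ⌈13455/491⌉=28 ⌈13662/491⌉=28 ⌈13869/491⌉=29 ⌈14076/491⌉=29 ⌈14283/491⌉=30
  n=70…79: ⌈14490/491⌉=30 ⌈14697/491⌉=30 ⌈14904/491⌉=31 ⌈15111/491⌉=31 ⌈15318/491⌉=32 ⌈15525/491⌉=32 ⌈15732/491⌉=33 ⌈15939/491⌉=33 ⌈16146/491⌉=33 ⌈16353/491⌉=34
  n=80…89: ⌈16560/491⌉=34 ⌈16767/491⌉=35 ⌈16974/491⌉=35 ⌈17181/491⌉=35 ⌈17388/491⌉=36 ⌈17595/491⌉=36 ⌈17802/491⌉=37 ⌈18009/491⌉=37 ⌈18216/491⌉=38 ⌈18423/491⌉=38
  n=90…99: ⌈18630/491⌉=38 ⌈18837/491⌉=39 ⌈19044/491⌉=39 ⌈19251/491⌉=40 ⌈19458/491⌉=40 ⌈19665/491⌉=41 ⌈19872/491⌉=41 ⌈20079/491⌉=41 ⌈20286/491⌉=42 ⌈20493/491⌉=42
  n=100…109: ⌈20700/491⌉=43 ⌈20907/491⌉=43 ⌈21114/491⌉=44 ⌈21321/491⌉=44 ⌈21528/491⌉=44 ⌈21735/491⌉=45 ⌈21942/491⌉=45 ⌈22149/491⌉=46 ⌈22356/491⌉=46 ⌈22563/491⌉=46
  n=110…119: ⌈22770/491⌉=47 ⌈22977/491⌉=47 ⌈23184/491⌉=48 ⌈23391/491⌉=48 ⌈23598/491⌉=49 ⌈23805/491⌉=49 ⌈24012/491⌉=49 ⌈24219/491⌉=50 ⌈24426/491⌉=50 ⌈24633/491⌉=51
  n=120…129: ⌈24840/491⌉=51 ⌈25047/491⌉=52 ⌈25254/491⌉=52 ⌈25461/491⌉=52 ⌈25668/491⌉=53 ⌈25875/491⌉=53 ⌈26082/491⌉=54 ⌈26289/491⌉=54 ⌈26496/491⌉=54 ⌈26703/491⌉=55
  n=130…139: ⌈26910/491⌉=55 ⌈27117/491⌉=56 ⌈27324/491⌉=56 ⌈27531/491⌉=57 ⌈27738/491⌉=57 ⌈27945/491⌉=57 ⌈28152/491⌉=58 ⌈28359/491⌉=58 ⌈28566/491⌉=59 ⌈28773/491⌉=59
  n=140…146: ⌈28980/491⌉=60 ⌈29187/491⌉=60 ⌈29394/491⌉=60 ⌈29601/491⌉=61 ⌈29808/491⌉=61 ⌈30015/491⌉=62 ⌈30222/491⌉=62
s_n = t_(n+1) − t_n for n = 0 … 145 gives
prefix = 10101001010100101010010100101010010101001010010101001010100101001010100101010010100101010010101001010100101001010100101010010100101010010101001010
slide a length-7 window over [0..6] … [139..145] (140 windows); first occurrence of each distinct factor:
  [  0..  6] 1010100
  [  1..  7] 0101001
  [  2..  8] 1010010
  [  3..  9] 0100101
  [  4.. 10] 1001010
  [  5.. 11] 0010101
  [  6.. 12] 0101010
  [ 19.. 25] 0010100
  (the other 132 windows repeat one of these)
distinct factors: {0010100, 0010101, 0100101, 0101001, 0101010, 1001010, 1010010, 1010100}
count = 8  (Sturmian bound for length 7 is 8)


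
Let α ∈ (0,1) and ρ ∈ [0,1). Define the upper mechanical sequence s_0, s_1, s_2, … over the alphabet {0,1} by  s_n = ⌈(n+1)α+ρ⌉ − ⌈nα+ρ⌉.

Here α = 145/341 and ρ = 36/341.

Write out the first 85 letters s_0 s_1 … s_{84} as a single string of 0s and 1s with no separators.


0010101001010100101010010101001010010101001010100101010010101001010100101001010100101

n=0: ⌈(1·145+36)/341⌉ − ⌈(0·145+36)/341⌉ = ⌈181/341⌉ − ⌈36/341⌉ = 1 − 1 = 0
n=1: ⌈(2·145+36)/341⌉ − ⌈(1·145+36)/341⌉ = ⌈326/341⌉ − ⌈181/341⌉ = 1 − 1 = 0
n=2: ⌈(3·145+36)/341⌉ − ⌈(2·145+36)/341⌉ = ⌈471/341⌉ − ⌈326/341⌉ = 2 − 1 = 1
n=3: ⌈(4·145+36)/341⌉ − ⌈(3·145+36)/341⌉ = ⌈616/341⌉ − ⌈471/341⌉ = 2 − 2 = 0
n=4: ⌈(5·145+36)/341⌉ − ⌈(4·145+36)/341⌉ = ⌈761/341⌉ − ⌈616/341⌉ = 3 − 2 = 1
n=5: ⌈(6·145+36)/341⌉ − ⌈(5·145+36)/341⌉ = ⌈906/341⌉ − ⌈761/341⌉ = 3 − 3 = 0
n=6: ⌈(7·145+36)/341⌉ − ⌈(6·145+36)/341⌉ = ⌈1051/341⌉ − ⌈906/341⌉ = 4 − 3 = 1
n=7: ⌈(8·145+36)/341⌉ − ⌈(7·145+36)/341⌉ = ⌈1196/341⌉ − ⌈1051/341⌉ = 4 − 4 = 0
n=8: ⌈(9·145+36)/341⌉ − ⌈(8·145+36)/341⌉ = ⌈1341/341⌉ − ⌈1196/341⌉ = 4 − 4 = 0
n=9: ⌈(10·145+36)/341⌉ − ⌈(9·145+36)/341⌉ = ⌈1486/341⌉ − ⌈1341/341⌉ = 5 − 4 = 1
n=10: ⌈(11·145+36)/341⌉ − ⌈(10·145+36)/341⌉ = ⌈1631/341⌉ − ⌈1486/341⌉ = 5 − 5 = 0
n=11: ⌈(12·145+36)/341⌉ − ⌈(11·145+36)/341⌉ = ⌈1776/341⌉ − ⌈1631/341⌉ = 6 − 5 = 1
n=12: ⌈(13·145+36)/341⌉ − ⌈(12·145+36)/341⌉ = ⌈1921/341⌉ − ⌈1776/341⌉ = 6 − 6 = 0
n=13: ⌈(14·145+36)/341⌉ − ⌈(13·145+36)/341⌉ = ⌈2066/341⌉ − ⌈1921/341⌉ = 7 − 6 = 1
n=14: ⌈(15·145+36)/341⌉ − ⌈(14·145+36)/341⌉ = ⌈2211/341⌉ − ⌈2066/341⌉ = 7 − 7 = 0
n=15: ⌈(16·145+36)/341⌉ − ⌈(15·145+36)/341⌉ = ⌈2356/341⌉ − ⌈2211/341⌉ = 7 − 7 = 0
n=16: ⌈(17·145+36)/341⌉ − ⌈(16·145+36)/341⌉ = ⌈2501/341⌉ − ⌈2356/341⌉ = 8 − 7 = 1
n=17: ⌈(18·145+36)/341⌉ − ⌈(17·145+36)/341⌉ = ⌈2646/341⌉ − ⌈2501/341⌉ = 8 − 8 = 0
n=18: ⌈(19·145+36)/341⌉ − ⌈(18·145+36)/341⌉ = ⌈2791/341⌉ − ⌈2646/341⌉ = 9 − 8 = 1
n=19: ⌈(20·145+36)/341⌉ − ⌈(19·145+36)/341⌉ = ⌈2936/341⌉ − ⌈2791/341⌉ = 9 − 9 = 0
n=20: ⌈(21·145+36)/341⌉ − ⌈(20·145+36)/341⌉ = ⌈3081/341⌉ − ⌈2936/341⌉ = 10 − 9 = 1
n=21: ⌈(22·145+36)/341⌉ − ⌈(21·145+36)/341⌉ = ⌈3226/341⌉ − ⌈3081/341⌉ = 10 − 10 = 0
n=22: ⌈(23·145+36)/341⌉ − ⌈(22·145+36)/341⌉ = ⌈3371/341⌉ − ⌈3226/341⌉ = 10 − 10 = 0
n=23: ⌈(24·145+36)/341⌉ − ⌈(23·145+36)/341⌉ = ⌈3516/341⌉ − ⌈3371/341⌉ = 11 − 10 = 1
n=24: ⌈(25·145+36)/341⌉ − ⌈(24·145+36)/341⌉ = ⌈3661/341⌉ − ⌈3516/341⌉ = 11 − 11 = 0
n=25: ⌈(26·145+36)/341⌉ − ⌈(25·145+36)/341⌉ = ⌈3806/341⌉ − ⌈3661/341⌉ = 12 − 11 = 1
n=26: ⌈(27·145+36)/341⌉ − ⌈(26·145+36)/341⌉ = ⌈3951/341⌉ − ⌈3806/341⌉ = 12 − 12 = 0
n=27: ⌈(28·145+36)/341⌉ − ⌈(27·145+36)/341⌉ = ⌈4096/341⌉ − ⌈3951/341⌉ = 13 − 12 = 1
n=28: ⌈(29·145+36)/341⌉ − ⌈(28·145+36)/341⌉ = ⌈4241/341⌉ − ⌈4096/341⌉ = 13 − 13 = 0
n=29: ⌈(30·145+36)/341⌉ − ⌈(29·145+36)/341⌉ = ⌈4386/341⌉ − ⌈4241/341⌉ = 13 − 13 = 0
n=30: ⌈(31·145+36)/341⌉ − ⌈(30·145+36)/341⌉ = ⌈4531/341⌉ − ⌈4386/341⌉ = 14 − 13 = 1
n=31: ⌈(32·145+36)/341⌉ − ⌈(31·145+36)/341⌉ = ⌈4676/341⌉ − ⌈4531/341⌉ = 14 − 14 = 0
n=32: ⌈(33·145+36)/341⌉ − ⌈(32·145+36)/341⌉ = ⌈4821/341⌉ − ⌈4676/341⌉ = 15 − 14 = 1
n=33: ⌈(34·145+36)/341⌉ − ⌈(33·145+36)/341⌉ = ⌈4966/341⌉ − ⌈4821/341⌉ = 15 − 15 = 0
n=34: ⌈(35·145+36)/341⌉ − ⌈(34·145+36)/341⌉ = ⌈5111/341⌉ − ⌈4966/341⌉ = 15 − 15 = 0
n=35: ⌈(36·145+36)/341⌉ − ⌈(35·145+36)/341⌉ = ⌈5256/341⌉ − ⌈5111/341⌉ = 16 − 15 = 1
n=36: ⌈(37·145+36)/341⌉ − ⌈(36·145+36)/341⌉ = ⌈5401/341⌉ − ⌈5256/341⌉ = 16 − 16 = 0
n=37: ⌈(38·145+36)/341⌉ − ⌈(37·145+36)/341⌉ = ⌈5546/341⌉ − ⌈5401/341⌉ = 17 − 16 = 1
n=38: ⌈(39·145+36)/341⌉ − ⌈(38·145+36)/341⌉ = ⌈5691/341⌉ − ⌈5546/341⌉ = 17 − 17 = 0
n=39: ⌈(40·145+36)/341⌉ − ⌈(39·145+36)/341⌉ = ⌈5836/341⌉ − ⌈5691/341⌉ = 18 − 17 = 1
n=40: ⌈(41·145+36)/341⌉ − ⌈(40·145+36)/341⌉ = ⌈5981/341⌉ − ⌈5836/341⌉ = 18 − 18 = 0
n=41: ⌈(42·145+36)/341⌉ − ⌈(41·145+36)/341⌉ = ⌈6126/341⌉ − ⌈5981/341⌉ = 18 − 18 = 0
n=42: ⌈(43·145+36)/341⌉ − ⌈(42·145+36)/341⌉ = ⌈6271/341⌉ − ⌈6126/341⌉ = 19 − 18 = 1
n=43: ⌈(44·145+36)/341⌉ − ⌈(43·145+36)/341⌉ = ⌈6416/341⌉ − ⌈6271/341⌉ = 19 − 19 = 0
n=44: ⌈(45·145+36)/341⌉ − ⌈(44·145+36)/341⌉ = ⌈6561/341⌉ − ⌈6416/341⌉ = 20 − 19 = 1
n=45: ⌈(46·145+36)/341⌉ − ⌈(45·145+36)/341⌉ = ⌈6706/341⌉ − ⌈6561/341⌉ = 20 − 20 = 0
n=46: ⌈(47·145+36)/341⌉ − ⌈(46·145+36)/341⌉ = ⌈6851/341⌉ − ⌈6706/341⌉ = 21 − 20 = 1
n=47: ⌈(48·145+36)/341⌉ − ⌈(47·145+36)/341⌉ = ⌈6996/341⌉ − ⌈6851/341⌉ = 21 − 21 = 0
n=48: ⌈(49·145+36)/341⌉ − ⌈(48·145+36)/341⌉ = ⌈7141/341⌉ − ⌈6996/341⌉ = 21 − 21 = 0
n=49: ⌈(50·145+36)/341⌉ − ⌈(49·145+36)/341⌉ = ⌈7286/341⌉ − ⌈7141/341⌉ = 22 − 21 = 1
n=50: ⌈(51·145+36)/341⌉ − ⌈(50·145+36)/341⌉ = ⌈7431/341⌉ − ⌈7286/341⌉ = 22 − 22 = 0
n=51: ⌈(52·145+36)/341⌉ − ⌈(51·145+36)/341⌉ = ⌈7576/341⌉ − ⌈7431/341⌉ = 23 − 22 = 1
n=52: ⌈(53·145+36)/341⌉ − ⌈(52·145+36)/341⌉ = ⌈7721/341⌉ − ⌈7576/341⌉ = 23 − 23 = 0
n=53: ⌈(54·145+36)/341⌉ − ⌈(53·145+36)/341⌉ = ⌈7866/341⌉ − ⌈7721/341⌉ = 24 − 23 = 1
n=54: ⌈(55·145+36)/341⌉ − ⌈(54·145+36)/341⌉ = ⌈8011/341⌉ − ⌈7866/341⌉ = 24 − 24 = 0
n=55: ⌈(56·145+36)/341⌉ − ⌈(55·145+36)/341⌉ = ⌈8156/341⌉ − ⌈8011/341⌉ = 24 − 24 = 0
n=56: ⌈(57·145+36)/341⌉ − ⌈(56·145+36)/341⌉ = ⌈8301/341⌉ − ⌈8156/341⌉ = 25 − 24 = 1
n=57: ⌈(58·145+36)/341⌉ − ⌈(57·145+36)/341⌉ = ⌈8446/341⌉ − ⌈8301/341⌉ = 25 − 25 = 0
n=58: ⌈(59·145+36)/341⌉ − ⌈(58·145+36)/341⌉ = ⌈8591/341⌉ − ⌈8446/341⌉ = 26 − 25 = 1
n=59: ⌈(60·145+36)/341⌉ − ⌈(59·145+36)/341⌉ = ⌈8736/341⌉ − ⌈8591/341⌉ = 26 − 26 = 0
n=60: ⌈(61·145+36)/341⌉ − ⌈(60·145+36)/341⌉ = ⌈8881/341⌉ − ⌈8736/341⌉ = 27 − 26 = 1
n=61: ⌈(62·145+36)/341⌉ − ⌈(61·145+36)/341⌉ = ⌈9026/341⌉ − ⌈8881/341⌉ = 27 − 27 = 0
n=62: ⌈(63·145+36)/341⌉ − ⌈(62·145+36)/341⌉ = ⌈9171/341⌉ − ⌈9026/341⌉ = 27 − 27 = 0
n=63: ⌈(64·145+36)/341⌉ − ⌈(63·145+36)/341⌉ = ⌈9316/341⌉ − ⌈9171/341⌉ = 28 − 27 = 1
n=64: ⌈(65·145+36)/341⌉ − ⌈(64·145+36)/341⌉ = ⌈9461/341⌉ − ⌈9316/341⌉ = 28 − 28 = 0
n=65: ⌈(66·145+36)/341⌉ − ⌈(65·145+36)/341⌉ = ⌈9606/341⌉ − ⌈9461/341⌉ = 29 − 28 = 1
n=66: ⌈(67·145+36)/341⌉ − ⌈(66·145+36)/341⌉ = ⌈9751/341⌉ − ⌈9606/341⌉ = 29 − 29 = 0
n=67: ⌈(68·145+36)/341⌉ − ⌈(67·145+36)/341⌉ = ⌈9896/341⌉ − ⌈9751/341⌉ = 30 − 29 = 1
n=68: ⌈(69·145+36)/341⌉ − ⌈(68·145+36)/341⌉ = ⌈10041/341⌉ − ⌈9896/341⌉ = 30 − 30 = 0
n=69: ⌈(70·145+36)/341⌉ − ⌈(69·145+36)/341⌉ = ⌈10186/341⌉ − ⌈10041/341⌉ = 30 − 30 = 0
n=70: ⌈(71·145+36)/341⌉ − ⌈(70·145+36)/341⌉ = ⌈10331/341⌉ − ⌈10186/341⌉ = 31 − 30 = 1
n=71: ⌈(72·145+36)/341⌉ − ⌈(71·145+36)/341⌉ = ⌈10476/341⌉ − ⌈10331/341⌉ = 31 − 31 = 0
n=72: ⌈(73·145+36)/341⌉ − ⌈(72·145+36)/341⌉ = ⌈10621/341⌉ − ⌈10476/341⌉ = 32 − 31 = 1
n=73: ⌈(74·145+36)/341⌉ − ⌈(73·145+36)/341⌉ = ⌈10766/341⌉ − ⌈10621/341⌉ = 32 − 32 = 0
n=74: ⌈(75·145+36)/341⌉ − ⌈(74·145+36)/341⌉ = ⌈10911/341⌉ − ⌈10766/341⌉ = 32 − 32 = 0
n=75: ⌈(76·145+36)/341⌉ − ⌈(75·145+36)/341⌉ = ⌈11056/341⌉ − ⌈10911/341⌉ = 33 − 32 = 1
n=76: ⌈(77·145+36)/341⌉ − ⌈(76·145+36)/341⌉ = ⌈11201/341⌉ − ⌈11056/341⌉ = 33 − 33 = 0
n=77: ⌈(78·145+36)/341⌉ − ⌈(77·145+36)/341⌉ = ⌈11346/341⌉ − ⌈11201/341⌉ = 34 − 33 = 1
n=78: ⌈(79·145+36)/341⌉ − ⌈(78·145+36)/341⌉ = ⌈11491/341⌉ − ⌈11346/341⌉ = 34 − 34 = 0
n=79: ⌈(80·145+36)/341⌉ − ⌈(79·145+36)/341⌉ = ⌈11636/341⌉ − ⌈11491/341⌉ = 35 − 34 = 1
n=80: ⌈(81·145+36)/341⌉ − ⌈(80·145+36)/341⌉ = ⌈11781/341⌉ − ⌈11636/341⌉ = 35 − 35 = 0
n=81: ⌈(82·145+36)/341⌉ − ⌈(81·145+36)/341⌉ = ⌈11926/341⌉ − ⌈11781/341⌉ = 35 − 35 = 0
n=82: ⌈(83·145+36)/341⌉ − ⌈(82·145+36)/341⌉ = ⌈12071/341⌉ − ⌈11926/341⌉ = 36 − 35 = 1
n=83: ⌈(84·145+36)/341⌉ − ⌈(83·145+36)/341⌉ = ⌈12216/341⌉ − ⌈12071/341⌉ = 36 − 36 = 0
n=84: ⌈(85·145+36)/341⌉ − ⌈(84·145+36)/341⌉ = ⌈12361/341⌉ − ⌈12216/341⌉ = 37 − 36 = 1


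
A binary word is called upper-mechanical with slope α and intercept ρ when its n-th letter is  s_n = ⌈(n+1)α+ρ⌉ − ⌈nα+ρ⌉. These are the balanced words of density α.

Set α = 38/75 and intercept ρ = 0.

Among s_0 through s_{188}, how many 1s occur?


96

#1s = Σ_{n=0}^{188} s_n = Σ_{n=0}^{188} (⌈(n+1)α+ρ⌉ − ⌈nα+ρ⌉)
the sum telescopes: every ⌈nα+ρ⌉ with 0 < n < 189 appears once with + and once with −, leaving ⌈189α+ρ⌉ − ⌈0·α+ρ⌉
189α + ρ = (189·38) / 75 = 7182/75
ρ = 0/75
⌈7182/75⌉ = 96,  ⌈0/75⌉ = 0
#1s = 96 − 0 = 96


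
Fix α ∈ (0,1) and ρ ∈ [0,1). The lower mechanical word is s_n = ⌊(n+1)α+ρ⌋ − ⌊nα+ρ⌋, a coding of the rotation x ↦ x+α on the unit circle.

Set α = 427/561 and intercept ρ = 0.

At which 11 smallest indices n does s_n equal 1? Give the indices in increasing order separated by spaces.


1 2 3 5 6 7 9 10 11 13 14

n=0: ⌊427/561⌋−⌊0/561⌋ = 0−0 = 0
n=1: ⌊854/561⌋−⌊427/561⌋ = 1−0 = 1  ← one
n=2: ⌊1281/561⌋−⌊854/561⌋ = 2−1 = 1  ← one
n=3: ⌊1708/561⌋−⌊1281/561⌋ = 3−2 = 1  ← one
n=4: ⌊2135/561⌋−⌊1708/561⌋ = 3−3 = 0
n=5: ⌊2562/561⌋−⌊2135/561⌋ = 4−3 = 1  ← one
n=6: ⌊2989/561⌋−⌊2562/561⌋ = 5−4 = 1  ← one
n=7: ⌊3416/561⌋−⌊2989/561⌋ = 6−5 = 1  ← one
n=8: ⌊3843/561⌋−⌊3416/561⌋ = 6−6 = 0
n=9: ⌊4270/561⌋−⌊3843/561⌋ = 7−6 = 1  ← one
n=10: ⌊4697/561⌋−⌊4270/561⌋ = 8−7 = 1  ← one
n=11: ⌊5124/561⌋−⌊4697/561⌋ = 9−8 = 1  ← one
n=12: ⌊5551/561⌋−⌊5124/561⌋ = 9−9 = 0
n=13: ⌊5978/561⌋−⌊5551/561⌋ = 10−9 = 1  ← one
n=14: ⌊6405/561⌋−⌊5978/561⌋ = 11−10 = 1  ← one
positions of the first 11 ones: 1 2 3 5 6 7 9 10 11 13 14


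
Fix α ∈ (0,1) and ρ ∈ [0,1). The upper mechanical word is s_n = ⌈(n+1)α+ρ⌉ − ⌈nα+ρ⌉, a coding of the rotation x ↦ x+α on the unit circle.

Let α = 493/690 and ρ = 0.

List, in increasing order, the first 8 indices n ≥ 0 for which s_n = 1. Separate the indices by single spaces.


0 1 2 4 5 6 8 9

n=0: ⌈493/690⌉−⌈0/690⌉ = 1−0 = 1  ← one
n=1: ⌈986/690⌉−⌈493/690⌉ = 2−1 = 1  ← one
n=2: ⌈1479/690⌉−⌈986/690⌉ = 3−2 = 1  ← one
n=3: ⌈1972/690⌉−⌈1479/690⌉ = 3−3 = 0
n=4: ⌈2465/690⌉−⌈1972/690⌉ = 4−3 = 1  ← one
n=5: ⌈2958/690⌉−⌈2465/690⌉ = 5−4 = 1  ← one
n=6: ⌈3451/690⌉−⌈2958/690⌉ = 6−5 = 1  ← one
n=7: ⌈3944/690⌉−⌈3451/690⌉ = 6−6 = 0
n=8: ⌈4437/690⌉−⌈3944/690⌉ = 7−6 = 1  ← one
n=9: ⌈4930/690⌉−⌈4437/690⌉ = 8−7 = 1  ← one
positions of the first 8 ones: 0 1 2 4 5 6 8 9


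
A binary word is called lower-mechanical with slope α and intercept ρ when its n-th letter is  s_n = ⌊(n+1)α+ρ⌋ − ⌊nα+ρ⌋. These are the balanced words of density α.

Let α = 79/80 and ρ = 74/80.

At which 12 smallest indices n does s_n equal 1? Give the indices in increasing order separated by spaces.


0 1 2 3 4 5 6 7 8 9 10 11

n=0: ⌊153/80⌋−⌊74/80⌋ = 1−0 = 1  ← one
n=1: ⌊232/80⌋−⌊153/80⌋ = 2−1 = 1  ← one
n=2: ⌊311/80⌋−⌊232/80⌋ = 3−2 = 1  ← one
n=3: ⌊390/80⌋−⌊311/80⌋ = 4−3 = 1  ← one
n=4: ⌊469/80⌋−⌊390/80⌋ = 5−4 = 1  ← one
n=5: ⌊548/80⌋−⌊469/80⌋ = 6−5 = 1  ← one
n=6: ⌊627/80⌋−⌊548/80⌋ = 7−6 = 1  ← one
n=7: ⌊706/80⌋−⌊627/80⌋ = 8−7 = 1  ← one
n=8: ⌊785/80⌋−⌊706/80⌋ = 9−8 = 1  ← one
n=9: ⌊864/80⌋−⌊785/80⌋ = 10−9 = 1  ← one
n=10: ⌊943/80⌋−⌊864/80⌋ = 11−10 = 1  ← one
n=11: ⌊1022/80⌋−⌊943/80⌋ = 12−11 = 1  ← one
positions of the first 12 ones: 0 1 2 3 4 5 6 7 8 9 10 11


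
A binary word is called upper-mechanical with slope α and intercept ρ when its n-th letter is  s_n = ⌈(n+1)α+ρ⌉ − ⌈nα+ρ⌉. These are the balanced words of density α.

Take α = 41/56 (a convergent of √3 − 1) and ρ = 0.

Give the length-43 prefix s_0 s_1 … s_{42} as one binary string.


n=0: ⌈(1·41)/56⌉ − ⌈(0·41)/56⌉ = ⌈41/56⌉ − ⌈0/56⌉ = 1 − 0 = 1
n=1: ⌈(2·41)/56⌉ − ⌈(1·41)/56⌉ = ⌈82/56⌉ − ⌈41/56⌉ = 2 − 1 = 1
n=2: ⌈(3·41)/56⌉ − ⌈(2·41)/56⌉ = ⌈123/56⌉ − ⌈82/56⌉ = 3 − 2 = 1
n=3: ⌈(4·41)/56⌉ − ⌈(3·41)/56⌉ = ⌈164/56⌉ − ⌈123/56⌉ = 3 − 3 = 0
n=4: ⌈(5·41)/56⌉ − ⌈(4·41)/56⌉ = ⌈205/56⌉ − ⌈164/56⌉ = 4 − 3 = 1
n=5: ⌈(6·41)/56⌉ − ⌈(5·41)/56⌉ = ⌈246/56⌉ − ⌈205/56⌉ = 5 − 4 = 1
n=6: ⌈(7·41)/56⌉ − ⌈(6·41)/56⌉ = ⌈287/56⌉ − ⌈246/56⌉ = 6 − 5 = 1
n=7: ⌈(8·41)/56⌉ − ⌈(7·41)/56⌉ = ⌈328/56⌉ − ⌈287/56⌉ = 6 − 6 = 0
n=8: ⌈(9·41)/56⌉ − ⌈(8·41)/56⌉ = ⌈369/56⌉ − ⌈328/56⌉ = 7 − 6 = 1
n=9: ⌈(10·41)/56⌉ − ⌈(9·41)/56⌉ = ⌈410/56⌉ − ⌈369/56⌉ = 8 − 7 = 1
n=10: ⌈(11·41)/56⌉ − ⌈(10·41)/56⌉ = ⌈451/56⌉ − ⌈410/56⌉ = 9 − 8 = 1
n=11: ⌈(12·41)/56⌉ − ⌈(11·41)/56⌉ = ⌈492/56⌉ − ⌈451/56⌉ = 9 − 9 = 0
n=12: ⌈(13·41)/56⌉ − ⌈(12·41)/56⌉ = ⌈533/56⌉ − ⌈492/56⌉ = 10 − 9 = 1
n=13: ⌈(14·41)/56⌉ − ⌈(13·41)/56⌉ = ⌈574/56⌉ − ⌈533/56⌉ = 11 − 10 = 1
n=14: ⌈(15·41)/56⌉ − ⌈(14·41)/56⌉ = ⌈615/56⌉ − ⌈574/56⌉ = 11 − 11 = 0
n=15: ⌈(16·41)/56⌉ − ⌈(15·41)/56⌉ = ⌈656/56⌉ − ⌈615/56⌉ = 12 − 11 = 1
n=16: ⌈(17·41)/56⌉ − ⌈(16·41)/56⌉ = ⌈697/56⌉ − ⌈656/56⌉ = 13 − 12 = 1
n=17: ⌈(18·41)/56⌉ − ⌈(17·41)/56⌉ = ⌈738/56⌉ − ⌈697/56⌉ = 14 − 13 = 1
n=18: ⌈(19·41)/56⌉ − ⌈(18·41)/56⌉ = ⌈779/56⌉ − ⌈738/56⌉ = 14 − 14 = 0
n=19: ⌈(20·41)/56⌉ − ⌈(19·41)/56⌉ = ⌈820/56⌉ − ⌈779/56⌉ = 15 − 14 = 1
n=20: ⌈(21·41)/56⌉ − ⌈(20·41)/56⌉ = ⌈861/56⌉ − ⌈820/56⌉ = 16 − 15 = 1
n=21: ⌈(22·41)/56⌉ − ⌈(21·41)/56⌉ = ⌈902/56⌉ − ⌈861/56⌉ = 17 − 16 = 1
n=22: ⌈(23·41)/56⌉ − ⌈(22·41)/56⌉ = ⌈943/56⌉ − ⌈902/56⌉ = 17 − 17 = 0
n=23: ⌈(24·41)/56⌉ − ⌈(23·41)/56⌉ = ⌈984/56⌉ − ⌈943/56⌉ = 18 − 17 = 1
n=24: ⌈(25·41)/56⌉ − ⌈(24·41)/56⌉ = ⌈1025/56⌉ − ⌈984/56⌉ = 19 − 18 = 1
n=25: ⌈(26·41)/56⌉ − ⌈(25·41)/56⌉ = ⌈1066/56⌉ − ⌈1025/56⌉ = 20 − 19 = 1
n=26: ⌈(27·41)/56⌉ − ⌈(26·41)/56⌉ = ⌈1107/56⌉ − ⌈1066/56⌉ = 20 − 20 = 0
n=27: ⌈(28·41)/56⌉ − ⌈(27·41)/56⌉ = ⌈1148/56⌉ − ⌈1107/56⌉ = 21 − 20 = 1
n=28: ⌈(29·41)/56⌉ − ⌈(28·41)/56⌉ = ⌈1189/56⌉ − ⌈1148/56⌉ = 22 − 21 = 1
n=29: ⌈(30·41)/56⌉ − ⌈(29·41)/56⌉ = ⌈1230/56⌉ − ⌈1189/56⌉ = 22 − 22 = 0
n=30: ⌈(31·41)/56⌉ − ⌈(30·41)/56⌉ = ⌈1271/56⌉ − ⌈1230/56⌉ = 23 − 22 = 1
n=31: ⌈(32·41)/56⌉ − ⌈(31·41)/56⌉ = ⌈1312/56⌉ − ⌈1271/56⌉ = 24 − 23 = 1
n=32: ⌈(33·41)/56⌉ − ⌈(32·41)/56⌉ = ⌈1353/56⌉ − ⌈1312/56⌉ = 25 − 24 = 1
n=33: ⌈(34·41)/56⌉ − ⌈(33·41)/56⌉ = ⌈1394/56⌉ − ⌈1353/56⌉ = 25 − 25 = 0
n=34: ⌈(35·41)/56⌉ − ⌈(34·41)/56⌉ = ⌈1435/56⌉ − ⌈1394/56⌉ = 26 − 25 = 1
n=35: ⌈(36·41)/56⌉ − ⌈(35·41)/56⌉ = ⌈1476/56⌉ − ⌈1435/56⌉ = 27 − 26 = 1
n=36: ⌈(37·41)/56⌉ − ⌈(36·41)/56⌉ = ⌈1517/56⌉ − ⌈1476/56⌉ = 28 − 27 = 1
n=37: ⌈(38·41)/56⌉ − ⌈(37·41)/56⌉ = ⌈1558/56⌉ − ⌈1517/56⌉ = 28 − 28 = 0
n=38: ⌈(39·41)/56⌉ − ⌈(38·41)/56⌉ = ⌈1599/56⌉ − ⌈1558/56⌉ = 29 − 28 = 1
n=39: ⌈(40·41)/56⌉ − ⌈(39·41)/56⌉ = ⌈1640/56⌉ − ⌈1599/56⌉ = 30 − 29 = 1
n=40: ⌈(41·41)/56⌉ − ⌈(40·41)/56⌉ = ⌈1681/56⌉ − ⌈1640/56⌉ = 31 − 30 = 1
n=41: ⌈(42·41)/56⌉ − ⌈(41·41)/56⌉ = ⌈1722/56⌉ − ⌈1681/56⌉ = 31 − 31 = 0
n=42: ⌈(43·41)/56⌉ − ⌈(42·41)/56⌉ = ⌈1763/56⌉ − ⌈1722/56⌉ = 32 − 31 = 1

1110111011101101110111011101101110111011101


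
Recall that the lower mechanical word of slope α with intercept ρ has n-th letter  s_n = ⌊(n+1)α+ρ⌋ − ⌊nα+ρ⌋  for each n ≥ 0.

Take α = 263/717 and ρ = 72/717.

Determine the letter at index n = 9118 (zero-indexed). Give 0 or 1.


1

(n+1)α + ρ = (9119·263 + 72) / 717 = 2398369/717
nα + ρ     = (9118·263 + 72) / 717 = 2398106/717
⌊2398369/717⌋ = 3345,  ⌊2398106/717⌋ = 3344
s_{9118} = 3345 − 3344 = 1


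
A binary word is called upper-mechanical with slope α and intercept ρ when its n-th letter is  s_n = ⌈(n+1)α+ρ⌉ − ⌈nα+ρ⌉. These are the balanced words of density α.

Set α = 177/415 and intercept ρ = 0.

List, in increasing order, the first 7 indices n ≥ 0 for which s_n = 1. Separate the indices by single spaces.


n=0: ⌈177/415⌉−⌈0/415⌉ = 1−0 = 1  ← one
n=1: ⌈354/415⌉−⌈177/415⌉ = 1−1 = 0
n=2: ⌈531/415⌉−⌈354/415⌉ = 2−1 = 1  ← one
n=3: ⌈708/415⌉−⌈531/415⌉ = 2−2 = 0
n=4: ⌈885/415⌉−⌈708/415⌉ = 3−2 = 1  ← one
n=5: ⌈1062/415⌉−⌈885/415⌉ = 3−3 = 0
n=6: ⌈1239/415⌉−⌈1062/415⌉ = 3−3 = 0
n=7: ⌈1416/415⌉−⌈1239/415⌉ = 4−3 = 1  ← one
n=8: ⌈1593/415⌉−⌈1416/415⌉ = 4−4 = 0
n=9: ⌈1770/415⌉−⌈1593/415⌉ = 5−4 = 1  ← one
n=10: ⌈1947/415⌉−⌈1770/415⌉ = 5−5 = 0
n=11: ⌈2124/415⌉−⌈1947/415⌉ = 6−5 = 1  ← one
n=12: ⌈2301/415⌉−⌈2124/415⌉ = 6−6 = 0
n=13: ⌈2478/415⌉−⌈2301/415⌉ = 6−6 = 0
n=14: ⌈2655/415⌉−⌈2478/415⌉ = 7−6 = 1  ← one
positions of the first 7 ones: 0 2 4 7 9 11 14

0 2 4 7 9 11 14


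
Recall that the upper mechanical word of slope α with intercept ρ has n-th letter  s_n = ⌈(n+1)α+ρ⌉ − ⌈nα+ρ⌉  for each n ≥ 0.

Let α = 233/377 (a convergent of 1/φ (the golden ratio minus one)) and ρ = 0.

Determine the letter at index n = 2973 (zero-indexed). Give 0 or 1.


1

(n+1)α + ρ = (2974·233) / 377 = 692942/377
nα + ρ     = (2973·233) / 377 = 692709/377
⌈692942/377⌉ = 1839,  ⌈692709/377⌉ = 1838
s_{2973} = 1839 − 1838 = 1


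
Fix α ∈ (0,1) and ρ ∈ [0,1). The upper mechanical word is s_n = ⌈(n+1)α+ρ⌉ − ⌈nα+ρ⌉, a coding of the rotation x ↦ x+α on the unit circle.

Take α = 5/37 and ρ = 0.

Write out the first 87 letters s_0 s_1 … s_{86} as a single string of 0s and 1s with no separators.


n=0: ⌈(1·5)/37⌉ − ⌈(0·5)/37⌉ = ⌈5/37⌉ − ⌈0/37⌉ = 1 − 0 = 1
n=1: ⌈(2·5)/37⌉ − ⌈(1·5)/37⌉ = ⌈10/37⌉ − ⌈5/37⌉ = 1 − 1 = 0
n=2: ⌈(3·5)/37⌉ − ⌈(2·5)/37⌉ = ⌈15/37⌉ − ⌈10/37⌉ = 1 − 1 = 0
n=3: ⌈(4·5)/37⌉ − ⌈(3·5)/37⌉ = ⌈20/37⌉ − ⌈15/37⌉ = 1 − 1 = 0
n=4: ⌈(5·5)/37⌉ − ⌈(4·5)/37⌉ = ⌈25/37⌉ − ⌈20/37⌉ = 1 − 1 = 0
n=5: ⌈(6·5)/37⌉ − ⌈(5·5)/37⌉ = ⌈30/37⌉ − ⌈25/37⌉ = 1 − 1 = 0
n=6: ⌈(7·5)/37⌉ − ⌈(6·5)/37⌉ = ⌈35/37⌉ − ⌈30/37⌉ = 1 − 1 = 0
n=7: ⌈(8·5)/37⌉ − ⌈(7·5)/37⌉ = ⌈40/37⌉ − ⌈35/37⌉ = 2 − 1 = 1
n=8: ⌈(9·5)/37⌉ − ⌈(8·5)/37⌉ = ⌈45/37⌉ − ⌈40/37⌉ = 2 − 2 = 0
n=9: ⌈(10·5)/37⌉ − ⌈(9·5)/37⌉ = ⌈50/37⌉ − ⌈45/37⌉ = 2 − 2 = 0
n=10: ⌈(11·5)/37⌉ − ⌈(10·5)/37⌉ = ⌈55/37⌉ − ⌈50/37⌉ = 2 − 2 = 0
n=11: ⌈(12·5)/37⌉ − ⌈(11·5)/37⌉ = ⌈60/37⌉ − ⌈55/37⌉ = 2 − 2 = 0
n=12: ⌈(13·5)/37⌉ − ⌈(12·5)/37⌉ = ⌈65/37⌉ − ⌈60/37⌉ = 2 − 2 = 0
n=13: ⌈(14·5)/37⌉ − ⌈(13·5)/37⌉ = ⌈70/37⌉ − ⌈65/37⌉ = 2 − 2 = 0
n=14: ⌈(15·5)/37⌉ − ⌈(14·5)/37⌉ = ⌈75/37⌉ − ⌈70/37⌉ = 3 − 2 = 1
n=15: ⌈(16·5)/37⌉ − ⌈(15·5)/37⌉ = ⌈80/37⌉ − ⌈75/37⌉ = 3 − 3 = 0
n=16: ⌈(17·5)/37⌉ − ⌈(16·5)/37⌉ = ⌈85/37⌉ − ⌈80/37⌉ = 3 − 3 = 0
n=17: ⌈(18·5)/37⌉ − ⌈(17·5)/37⌉ = ⌈90/37⌉ − ⌈85/37⌉ = 3 − 3 = 0
n=18: ⌈(19·5)/37⌉ − ⌈(18·5)/37⌉ = ⌈95/37⌉ − ⌈90/37⌉ = 3 − 3 = 0
n=19: ⌈(20·5)/37⌉ − ⌈(19·5)/37⌉ = ⌈100/37⌉ − ⌈95/37⌉ = 3 − 3 = 0
n=20: ⌈(21·5)/37⌉ − ⌈(20·5)/37⌉ = ⌈105/37⌉ − ⌈100/37⌉ = 3 − 3 = 0
n=21: ⌈(22·5)/37⌉ − ⌈(21·5)/37⌉ = ⌈110/37⌉ − ⌈105/37⌉ = 3 − 3 = 0
n=22: ⌈(23·5)/37⌉ − ⌈(22·5)/37⌉ = ⌈115/37⌉ − ⌈110/37⌉ = 4 − 3 = 1
n=23: ⌈(24·5)/37⌉ − ⌈(23·5)/37⌉ = ⌈120/37⌉ − ⌈115/37⌉ = 4 − 4 = 0
n=24: ⌈(25·5)/37⌉ − ⌈(24·5)/37⌉ = ⌈125/37⌉ − ⌈120/37⌉ = 4 − 4 = 0
n=25: ⌈(26·5)/37⌉ − ⌈(25·5)/37⌉ = ⌈130/37⌉ − ⌈125/37⌉ = 4 − 4 = 0
n=26: ⌈(27·5)/37⌉ − ⌈(26·5)/37⌉ = ⌈135/37⌉ − ⌈130/37⌉ = 4 − 4 = 0
n=27: ⌈(28·5)/37⌉ − ⌈(27·5)/37⌉ = ⌈140/37⌉ − ⌈135/37⌉ = 4 − 4 = 0
n=28: ⌈(29·5)/37⌉ − ⌈(28·5)/37⌉ = ⌈145/37⌉ − ⌈140/37⌉ = 4 − 4 = 0
n=29: ⌈(30·5)/37⌉ − ⌈(29·5)/37⌉ = ⌈150/37⌉ − ⌈145/37⌉ = 5 − 4 = 1
n=30: ⌈(31·5)/37⌉ − ⌈(30·5)/37⌉ = ⌈155/37⌉ − ⌈150/37⌉ = 5 − 5 = 0
n=31: ⌈(32·5)/37⌉ − ⌈(31·5)/37⌉ = ⌈160/37⌉ − ⌈155/37⌉ = 5 − 5 = 0
n=32: ⌈(33·5)/37⌉ − ⌈(32·5)/37⌉ = ⌈165/37⌉ − ⌈160/37⌉ = 5 − 5 = 0
n=33: ⌈(34·5)/37⌉ − ⌈(33·5)/37⌉ = ⌈170/37⌉ − ⌈165/37⌉ = 5 − 5 = 0
n=34: ⌈(35·5)/37⌉ − ⌈(34·5)/37⌉ = ⌈175/37⌉ − ⌈170/37⌉ = 5 − 5 = 0
n=35: ⌈(36·5)/37⌉ − ⌈(35·5)/37⌉ = ⌈180/37⌉ − ⌈175/37⌉ = 5 − 5 = 0
n=36: ⌈(37·5)/37⌉ − ⌈(36·5)/37⌉ = ⌈185/37⌉ − ⌈180/37⌉ = 5 − 5 = 0
n=37: ⌈(38·5)/37⌉ − ⌈(37·5)/37⌉ = ⌈190/37⌉ − ⌈185/37⌉ = 6 − 5 = 1
n=38: ⌈(39·5)/37⌉ − ⌈(38·5)/37⌉ = ⌈195/37⌉ − ⌈190/37⌉ = 6 − 6 = 0
n=39: ⌈(40·5)/37⌉ − ⌈(39·5)/37⌉ = ⌈200/37⌉ − ⌈195/37⌉ = 6 − 6 = 0
n=40: ⌈(41·5)/37⌉ − ⌈(40·5)/37⌉ = ⌈205/37⌉ − ⌈200/37⌉ = 6 − 6 = 0
n=41: ⌈(42·5)/37⌉ − ⌈(41·5)/37⌉ = ⌈210/37⌉ − ⌈205/37⌉ = 6 − 6 = 0
n=42: ⌈(43·5)/37⌉ − ⌈(42·5)/37⌉ = ⌈215/37⌉ − ⌈210/37⌉ = 6 − 6 = 0
n=43: ⌈(44·5)/37⌉ − ⌈(43·5)/37⌉ = ⌈220/37⌉ − ⌈215/37⌉ = 6 − 6 = 0
n=44: ⌈(45·5)/37⌉ − ⌈(44·5)/37⌉ = ⌈225/37⌉ − ⌈220/37⌉ = 7 − 6 = 1
n=45: ⌈(46·5)/37⌉ − ⌈(45·5)/37⌉ = ⌈230/37⌉ − ⌈225/37⌉ = 7 − 7 = 0
n=46: ⌈(47·5)/37⌉ − ⌈(46·5)/37⌉ = ⌈235/37⌉ − ⌈230/37⌉ = 7 − 7 = 0
n=47: ⌈(48·5)/37⌉ − ⌈(47·5)/37⌉ = ⌈240/37⌉ − ⌈235/37⌉ = 7 − 7 = 0
n=48: ⌈(49·5)/37⌉ − ⌈(48·5)/37⌉ = ⌈245/37⌉ − ⌈240/37⌉ = 7 − 7 = 0
n=49: ⌈(50·5)/37⌉ − ⌈(49·5)/37⌉ = ⌈250/37⌉ − ⌈245/37⌉ = 7 − 7 = 0
n=50: ⌈(51·5)/37⌉ − ⌈(50·5)/37⌉ = ⌈255/37⌉ − ⌈250/37⌉ = 7 − 7 = 0
n=51: ⌈(52·5)/37⌉ − ⌈(51·5)/37⌉ = ⌈260/37⌉ − ⌈255/37⌉ = 8 − 7 = 1
n=52: ⌈(53·5)/37⌉ − ⌈(52·5)/37⌉ = ⌈265/37⌉ − ⌈260/37⌉ = 8 − 8 = 0
n=53: ⌈(54·5)/37⌉ − ⌈(53·5)/37⌉ = ⌈270/37⌉ − ⌈265/37⌉ = 8 − 8 = 0
n=54: ⌈(55·5)/37⌉ − ⌈(54·5)/37⌉ = ⌈275/37⌉ − ⌈270/37⌉ = 8 − 8 = 0
n=55: ⌈(56·5)/37⌉ − ⌈(55·5)/37⌉ = ⌈280/37⌉ − ⌈275/37⌉ = 8 − 8 = 0
n=56: ⌈(57·5)/37⌉ − ⌈(56·5)/37⌉ = ⌈285/37⌉ − ⌈280/37⌉ = 8 − 8 = 0
n=57: ⌈(58·5)/37⌉ − ⌈(57·5)/37⌉ = ⌈290/37⌉ − ⌈285/37⌉ = 8 − 8 = 0
n=58: ⌈(59·5)/37⌉ − ⌈(58·5)/37⌉ = ⌈295/37⌉ − ⌈290/37⌉ = 8 − 8 = 0
n=59: ⌈(60·5)/37⌉ − ⌈(59·5)/37⌉ = ⌈300/37⌉ − ⌈295/37⌉ = 9 − 8 = 1
n=60: ⌈(61·5)/37⌉ − ⌈(60·5)/37⌉ = ⌈305/37⌉ − ⌈300/37⌉ = 9 − 9 = 0
n=61: ⌈(62·5)/37⌉ − ⌈(61·5)/37⌉ = ⌈310/37⌉ − ⌈305/37⌉ = 9 − 9 = 0
n=62: ⌈(63·5)/37⌉ − ⌈(62·5)/37⌉ = ⌈315/37⌉ − ⌈310/37⌉ = 9 − 9 = 0
n=63: ⌈(64·5)/37⌉ − ⌈(63·5)/37⌉ = ⌈320/37⌉ − ⌈315/37⌉ = 9 − 9 = 0
n=64: ⌈(65·5)/37⌉ − ⌈(64·5)/37⌉ = ⌈325/37⌉ − ⌈320/37⌉ = 9 − 9 = 0
n=65: ⌈(66·5)/37⌉ − ⌈(65·5)/37⌉ = ⌈330/37⌉ − ⌈325/37⌉ = 9 − 9 = 0
n=66: ⌈(67·5)/37⌉ − ⌈(66·5)/37⌉ = ⌈335/37⌉ − ⌈330/37⌉ = 10 − 9 = 1
n=67: ⌈(68·5)/37⌉ − ⌈(67·5)/37⌉ = ⌈340/37⌉ − ⌈335/37⌉ = 10 − 10 = 0
n=68: ⌈(69·5)/37⌉ − ⌈(68·5)/37⌉ = ⌈345/37⌉ − ⌈340/37⌉ = 10 − 10 = 0
n=69: ⌈(70·5)/37⌉ − ⌈(69·5)/37⌉ = ⌈350/37⌉ − ⌈345/37⌉ = 10 − 10 = 0
n=70: ⌈(71·5)/37⌉ − ⌈(70·5)/37⌉ = ⌈355/37⌉ − ⌈350/37⌉ = 10 − 10 = 0
n=71: ⌈(72·5)/37⌉ − ⌈(71·5)/37⌉ = ⌈360/37⌉ − ⌈355/37⌉ = 10 − 10 = 0
n=72: ⌈(73·5)/37⌉ − ⌈(72·5)/37⌉ = ⌈365/37⌉ − ⌈360/37⌉ = 10 − 10 = 0
n=73: ⌈(74·5)/37⌉ − ⌈(73·5)/37⌉ = ⌈370/37⌉ − ⌈365/37⌉ = 10 − 10 = 0
n=74: ⌈(75·5)/37⌉ − ⌈(74·5)/37⌉ = ⌈375/37⌉ − ⌈370/37⌉ = 11 − 10 = 1
n=75: ⌈(76·5)/37⌉ − ⌈(75·5)/37⌉ = ⌈380/37⌉ − ⌈375/37⌉ = 11 − 11 = 0
n=76: ⌈(77·5)/37⌉ − ⌈(76·5)/37⌉ = ⌈385/37⌉ − ⌈380/37⌉ = 11 − 11 = 0
n=77: ⌈(78·5)/37⌉ − ⌈(77·5)/37⌉ = ⌈390/37⌉ − ⌈385/37⌉ = 11 − 11 = 0
n=78: ⌈(79·5)/37⌉ − ⌈(78·5)/37⌉ = ⌈395/37⌉ − ⌈390/37⌉ = 11 − 11 = 0
n=79: ⌈(80·5)/37⌉ − ⌈(79·5)/37⌉ = ⌈400/37⌉ − ⌈395/37⌉ = 11 − 11 = 0
n=80: ⌈(81·5)/37⌉ − ⌈(80·5)/37⌉ = ⌈405/37⌉ − ⌈400/37⌉ = 11 − 11 = 0
n=81: ⌈(82·5)/37⌉ − ⌈(81·5)/37⌉ = ⌈410/37⌉ − ⌈405/37⌉ = 12 − 11 = 1
n=82: ⌈(83·5)/37⌉ − ⌈(82·5)/37⌉ = ⌈415/37⌉ − ⌈410/37⌉ = 12 − 12 = 0
n=83: ⌈(84·5)/37⌉ − ⌈(83·5)/37⌉ = ⌈420/37⌉ − ⌈415/37⌉ = 12 − 12 = 0
n=84: ⌈(85·5)/37⌉ − ⌈(84·5)/37⌉ = ⌈425/37⌉ − ⌈420/37⌉ = 12 − 12 = 0
n=85: ⌈(86·5)/37⌉ − ⌈(85·5)/37⌉ = ⌈430/37⌉ − ⌈425/37⌉ = 12 − 12 = 0
n=86: ⌈(87·5)/37⌉ − ⌈(86·5)/37⌉ = ⌈435/37⌉ − ⌈430/37⌉ = 12 − 12 = 0

100000010000001000000010000001000000010000001000000100000001000000100000001000000100000
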